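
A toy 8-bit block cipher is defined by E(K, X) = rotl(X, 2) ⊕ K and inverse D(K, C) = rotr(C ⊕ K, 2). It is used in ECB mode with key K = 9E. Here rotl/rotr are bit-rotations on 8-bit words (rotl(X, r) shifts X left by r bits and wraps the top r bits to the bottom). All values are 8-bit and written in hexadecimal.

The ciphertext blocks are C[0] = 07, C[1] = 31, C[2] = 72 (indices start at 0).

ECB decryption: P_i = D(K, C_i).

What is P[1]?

P[1]: D(K, 31) = EB.

P[1] = EB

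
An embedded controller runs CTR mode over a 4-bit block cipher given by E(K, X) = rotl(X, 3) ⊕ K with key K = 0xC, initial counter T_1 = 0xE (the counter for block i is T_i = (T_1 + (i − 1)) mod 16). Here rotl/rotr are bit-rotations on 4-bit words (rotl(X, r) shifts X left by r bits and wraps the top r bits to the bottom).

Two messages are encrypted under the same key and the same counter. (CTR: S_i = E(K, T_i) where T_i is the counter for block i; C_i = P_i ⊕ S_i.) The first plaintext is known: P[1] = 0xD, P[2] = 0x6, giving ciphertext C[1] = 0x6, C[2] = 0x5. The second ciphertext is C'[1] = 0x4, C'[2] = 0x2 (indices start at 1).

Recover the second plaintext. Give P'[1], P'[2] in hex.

P'[1] = 0xF, P'[2] = 0x1

In CTR with a reused counter, both messages share the same keystream S_i, so C_i ⊕ C'_i = P_i ⊕ P'_i and thus P'_i = P_i ⊕ C_i ⊕ C'_i.
P'[1]: 0xD ⊕ 0x6 ⊕ 0x4 = 0xF.
P'[2]: 0x6 ⊕ 0x5 ⊕ 0x2 = 0x1.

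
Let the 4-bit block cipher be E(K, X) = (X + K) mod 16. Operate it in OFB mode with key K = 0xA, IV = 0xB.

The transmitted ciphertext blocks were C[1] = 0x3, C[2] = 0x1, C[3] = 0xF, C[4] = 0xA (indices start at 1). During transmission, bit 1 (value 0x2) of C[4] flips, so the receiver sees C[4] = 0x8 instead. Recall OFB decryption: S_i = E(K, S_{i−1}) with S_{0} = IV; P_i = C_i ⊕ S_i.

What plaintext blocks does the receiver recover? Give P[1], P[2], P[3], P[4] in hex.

P[1] = 0x6, P[2] = 0xE, P[3] = 0x6, P[4] = 0xB

Only C[4] changed, to 0x8. In OFB, a change in C_i flips the same bit in P_i only; the keystream is unaffected. Decrypting the received ciphertext:
P[1]: S = E(K, 0xB) = 0x5; 0x3 ⊕ 0x5 = 0x6.
P[2]: S = E(K, 0x5) = 0xF; 0x1 ⊕ 0xF = 0xE.
P[3]: S = E(K, 0xF) = 0x9; 0xF ⊕ 0x9 = 0x6.
P[4]: S = E(K, 0x9) = 0x3; 0x8 ⊕ 0x3 = 0xB.
Blocks that differ from the original plaintext: P[4].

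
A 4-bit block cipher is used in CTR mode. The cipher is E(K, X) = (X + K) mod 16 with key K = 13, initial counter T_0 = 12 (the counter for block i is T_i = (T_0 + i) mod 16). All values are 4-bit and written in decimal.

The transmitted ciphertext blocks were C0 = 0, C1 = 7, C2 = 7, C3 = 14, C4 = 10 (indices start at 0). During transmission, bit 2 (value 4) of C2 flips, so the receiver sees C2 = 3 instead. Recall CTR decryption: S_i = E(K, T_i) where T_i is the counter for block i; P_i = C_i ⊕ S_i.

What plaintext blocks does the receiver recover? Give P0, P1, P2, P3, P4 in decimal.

P0 = 9, P1 = 13, P2 = 8, P3 = 2, P4 = 7

Only C2 changed, to 3. In CTR, a change in C_i flips the same bit in P_i only; the keystream is unaffected. Decrypting the received ciphertext:
P0: T = 12, S = E(K, T) = 9; 0 ⊕ 9 = 9.
P1: T = 13, S = E(K, T) = 10; 7 ⊕ 10 = 13.
P2: T = 14, S = E(K, T) = 11; 3 ⊕ 11 = 8.
P3: T = 15, S = E(K, T) = 12; 14 ⊕ 12 = 2.
P4: T = 0, S = E(K, T) = 13; 10 ⊕ 13 = 7.
Blocks that differ from the original plaintext: P2.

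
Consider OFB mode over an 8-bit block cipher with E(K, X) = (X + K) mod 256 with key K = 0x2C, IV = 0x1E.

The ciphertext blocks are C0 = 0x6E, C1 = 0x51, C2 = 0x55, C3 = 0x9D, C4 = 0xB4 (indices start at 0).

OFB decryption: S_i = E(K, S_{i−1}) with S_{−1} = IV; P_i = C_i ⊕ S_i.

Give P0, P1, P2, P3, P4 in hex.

P0 = 0x24, P1 = 0x27, P2 = 0xF7, P3 = 0x53, P4 = 0x4E

P0: S = E(K, 0x1E) = 0x4A; 0x6E ⊕ 0x4A = 0x24.
P1: S = E(K, 0x4A) = 0x76; 0x51 ⊕ 0x76 = 0x27.
P2: S = E(K, 0x76) = 0xA2; 0x55 ⊕ 0xA2 = 0xF7.
P3: S = E(K, 0xA2) = 0xCE; 0x9D ⊕ 0xCE = 0x53.
P4: S = E(K, 0xCE) = 0xFA; 0xB4 ⊕ 0xFA = 0x4E.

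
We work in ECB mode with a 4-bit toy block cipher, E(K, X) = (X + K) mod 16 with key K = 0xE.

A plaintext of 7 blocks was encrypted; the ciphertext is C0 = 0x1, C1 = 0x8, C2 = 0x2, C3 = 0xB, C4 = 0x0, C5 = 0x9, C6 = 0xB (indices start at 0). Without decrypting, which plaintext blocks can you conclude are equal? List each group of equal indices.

ECB encrypts each block independently with the same key, so equal ciphertext blocks imply equal plaintext blocks.
C3 = C6 = 0xB, so P3 = P6.

P3 = P6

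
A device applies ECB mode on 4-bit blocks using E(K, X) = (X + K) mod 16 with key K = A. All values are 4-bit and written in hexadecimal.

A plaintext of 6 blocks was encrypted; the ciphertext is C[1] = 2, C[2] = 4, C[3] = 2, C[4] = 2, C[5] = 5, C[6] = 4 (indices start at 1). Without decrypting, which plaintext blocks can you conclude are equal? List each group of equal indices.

P[1] = P[3] = P[4]; P[2] = P[6]

ECB encrypts each block independently with the same key, so equal ciphertext blocks imply equal plaintext blocks.
C[1] = C[3] = C[4] = 2, so P[1] = P[3] = P[4].
C[2] = C[6] = 4, so P[2] = P[6].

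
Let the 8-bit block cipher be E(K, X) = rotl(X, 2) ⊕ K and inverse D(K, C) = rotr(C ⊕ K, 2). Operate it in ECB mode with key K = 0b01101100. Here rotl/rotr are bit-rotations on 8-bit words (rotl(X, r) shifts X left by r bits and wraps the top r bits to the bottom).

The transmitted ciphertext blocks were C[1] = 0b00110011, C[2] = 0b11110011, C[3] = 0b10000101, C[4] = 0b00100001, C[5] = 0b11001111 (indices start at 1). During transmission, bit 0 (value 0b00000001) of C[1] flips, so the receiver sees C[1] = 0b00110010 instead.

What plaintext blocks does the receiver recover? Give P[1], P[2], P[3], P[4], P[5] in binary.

ECB decryption: P_i = D(K, C_i).
Only C[1] changed, to 0b00110010. In ECB, a change in C_i affects only P_i. Decrypting the received ciphertext:
P[1]: D(K, 0b00110010) = 0b10010111.
P[2]: D(K, 0b11110011) = 0b11100111.
P[3]: D(K, 0b10000101) = 0b01111010.
P[4]: D(K, 0b00100001) = 0b01010011.
P[5]: D(K, 0b11001111) = 0b11101000.
Blocks that differ from the original plaintext: P[1].

P[1] = 0b10010111, P[2] = 0b11100111, P[3] = 0b01111010, P[4] = 0b01010011, P[5] = 0b11101000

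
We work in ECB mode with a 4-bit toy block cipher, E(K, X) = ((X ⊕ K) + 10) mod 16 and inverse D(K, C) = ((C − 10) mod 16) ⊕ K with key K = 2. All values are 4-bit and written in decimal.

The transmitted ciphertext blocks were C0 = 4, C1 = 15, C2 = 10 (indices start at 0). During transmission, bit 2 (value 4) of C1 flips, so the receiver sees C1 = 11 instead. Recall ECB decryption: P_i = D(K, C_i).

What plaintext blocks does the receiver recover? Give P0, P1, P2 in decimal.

P0 = 8, P1 = 3, P2 = 2

Only C1 changed, to 11. In ECB, a change in C_i affects only P_i. Decrypting the received ciphertext:
P0: D(K, 4) = 8.
P1: D(K, 11) = 3.
P2: D(K, 10) = 2.
Blocks that differ from the original plaintext: P1.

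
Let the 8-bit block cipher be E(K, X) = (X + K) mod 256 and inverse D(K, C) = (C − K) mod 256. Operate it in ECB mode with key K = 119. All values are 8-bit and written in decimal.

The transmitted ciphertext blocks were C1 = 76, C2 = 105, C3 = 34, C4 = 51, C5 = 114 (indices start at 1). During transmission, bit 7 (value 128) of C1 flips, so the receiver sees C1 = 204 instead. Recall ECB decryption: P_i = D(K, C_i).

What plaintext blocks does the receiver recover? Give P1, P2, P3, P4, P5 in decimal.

Only C1 changed, to 204. In ECB, a change in C_i affects only P_i. Decrypting the received ciphertext:
P1: D(K, 204) = 85.
P2: D(K, 105) = 242.
P3: D(K, 34) = 171.
P4: D(K, 51) = 188.
P5: D(K, 114) = 251.
Blocks that differ from the original plaintext: P1.

P1 = 85, P2 = 242, P3 = 171, P4 = 188, P5 = 251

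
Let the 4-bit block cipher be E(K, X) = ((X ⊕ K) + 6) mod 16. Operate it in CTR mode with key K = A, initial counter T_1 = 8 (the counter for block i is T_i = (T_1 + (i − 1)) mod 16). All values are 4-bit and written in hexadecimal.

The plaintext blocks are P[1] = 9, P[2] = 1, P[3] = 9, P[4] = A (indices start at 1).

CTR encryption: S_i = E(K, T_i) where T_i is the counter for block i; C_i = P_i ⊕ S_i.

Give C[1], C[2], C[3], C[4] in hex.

C[1] = 1, C[2] = 8, C[3] = F, C[4] = D

C[1]: T = 8, S = E(K, T) = 8; 9 ⊕ 8 = 1.
C[2]: T = 9, S = E(K, T) = 9; 1 ⊕ 9 = 8.
C[3]: T = A, S = E(K, T) = 6; 9 ⊕ 6 = F.
C[4]: T = B, S = E(K, T) = 7; A ⊕ 7 = D.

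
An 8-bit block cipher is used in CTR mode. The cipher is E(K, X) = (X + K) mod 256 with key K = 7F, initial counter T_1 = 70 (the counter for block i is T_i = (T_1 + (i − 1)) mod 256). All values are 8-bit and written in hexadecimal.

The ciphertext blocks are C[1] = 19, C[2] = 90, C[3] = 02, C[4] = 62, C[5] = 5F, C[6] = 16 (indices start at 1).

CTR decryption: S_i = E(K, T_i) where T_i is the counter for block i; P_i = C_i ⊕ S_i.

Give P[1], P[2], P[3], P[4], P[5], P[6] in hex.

P[1] = F6, P[2] = 60, P[3] = F3, P[4] = 90, P[5] = AC, P[6] = E2

P[1]: T = 70, S = E(K, T) = EF; 19 ⊕ EF = F6.
P[2]: T = 71, S = E(K, T) = F0; 90 ⊕ F0 = 60.
P[3]: T = 72, S = E(K, T) = F1; 02 ⊕ F1 = F3.
P[4]: T = 73, S = E(K, T) = F2; 62 ⊕ F2 = 90.
P[5]: T = 74, S = E(K, T) = F3; 5F ⊕ F3 = AC.
P[6]: T = 75, S = E(K, T) = F4; 16 ⊕ F4 = E2.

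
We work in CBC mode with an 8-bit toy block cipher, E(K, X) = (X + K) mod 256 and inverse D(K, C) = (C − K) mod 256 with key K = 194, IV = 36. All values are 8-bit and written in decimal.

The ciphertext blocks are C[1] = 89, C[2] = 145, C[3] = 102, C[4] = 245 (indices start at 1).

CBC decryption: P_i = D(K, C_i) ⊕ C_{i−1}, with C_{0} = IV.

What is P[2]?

P[2] = 150

P[2]: D(K, 145) = 207; 207 ⊕ 89 = 150.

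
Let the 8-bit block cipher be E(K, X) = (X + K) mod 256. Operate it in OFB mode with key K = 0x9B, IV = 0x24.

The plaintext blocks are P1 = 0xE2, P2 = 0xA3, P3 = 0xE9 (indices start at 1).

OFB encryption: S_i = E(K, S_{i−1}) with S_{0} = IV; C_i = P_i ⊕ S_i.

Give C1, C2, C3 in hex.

C1 = 0x5D, C2 = 0xF9, C3 = 0x1C

C1: S = E(K, 0x24) = 0xBF; 0xE2 ⊕ 0xBF = 0x5D.
C2: S = E(K, 0xBF) = 0x5A; 0xA3 ⊕ 0x5A = 0xF9.
C3: S = E(K, 0x5A) = 0xF5; 0xE9 ⊕ 0xF5 = 0x1C.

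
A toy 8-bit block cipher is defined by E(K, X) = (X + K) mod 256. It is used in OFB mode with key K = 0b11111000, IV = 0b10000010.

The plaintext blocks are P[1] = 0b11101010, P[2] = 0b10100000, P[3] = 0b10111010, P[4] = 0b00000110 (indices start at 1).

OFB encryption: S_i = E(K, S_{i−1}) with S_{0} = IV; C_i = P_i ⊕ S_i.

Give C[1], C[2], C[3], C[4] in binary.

C[1]: S = E(K, 0b10000010) = 0b01111010; 0b11101010 ⊕ 0b01111010 = 0b10010000.
C[2]: S = E(K, 0b01111010) = 0b01110010; 0b10100000 ⊕ 0b01110010 = 0b11010010.
C[3]: S = E(K, 0b01110010) = 0b01101010; 0b10111010 ⊕ 0b01101010 = 0b11010000.
C[4]: S = E(K, 0b01101010) = 0b01100010; 0b00000110 ⊕ 0b01100010 = 0b01100100.

C[1] = 0b10010000, C[2] = 0b11010010, C[3] = 0b11010000, C[4] = 0b01100100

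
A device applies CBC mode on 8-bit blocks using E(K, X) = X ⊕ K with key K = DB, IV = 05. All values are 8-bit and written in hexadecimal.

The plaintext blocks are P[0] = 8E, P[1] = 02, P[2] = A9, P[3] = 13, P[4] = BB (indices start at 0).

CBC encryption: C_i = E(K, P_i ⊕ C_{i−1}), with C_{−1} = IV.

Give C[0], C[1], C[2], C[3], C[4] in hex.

C[0] = 50, C[1] = 89, C[2] = FB, C[3] = 33, C[4] = 53

C[0]: P[0] ⊕ 05 = 8B; E(K, 8B) = 50.
C[1]: P[1] ⊕ 50 = 52; E(K, 52) = 89.
C[2]: P[2] ⊕ 89 = 20; E(K, 20) = FB.
C[3]: P[3] ⊕ FB = E8; E(K, E8) = 33.
C[4]: P[4] ⊕ 33 = 88; E(K, 88) = 53.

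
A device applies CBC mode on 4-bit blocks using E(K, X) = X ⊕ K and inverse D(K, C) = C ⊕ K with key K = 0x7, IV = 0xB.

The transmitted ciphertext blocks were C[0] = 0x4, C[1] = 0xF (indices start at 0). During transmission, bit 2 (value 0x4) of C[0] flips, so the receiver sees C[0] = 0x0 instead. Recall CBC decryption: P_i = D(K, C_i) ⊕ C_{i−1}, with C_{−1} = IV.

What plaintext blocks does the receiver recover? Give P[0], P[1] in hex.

P[0] = 0xC, P[1] = 0x8

Only C[0] changed, to 0x0. In CBC, a change in C_i garbles P_i and flips the same bit in P_{i+1}. Decrypting the received ciphertext:
P[0]: D(K, 0x0) = 0x7; 0x7 ⊕ 0xB = 0xC.
P[1]: D(K, 0xF) = 0x8; 0x8 ⊕ 0x0 = 0x8.
Blocks that differ from the original plaintext: P[0], P[1].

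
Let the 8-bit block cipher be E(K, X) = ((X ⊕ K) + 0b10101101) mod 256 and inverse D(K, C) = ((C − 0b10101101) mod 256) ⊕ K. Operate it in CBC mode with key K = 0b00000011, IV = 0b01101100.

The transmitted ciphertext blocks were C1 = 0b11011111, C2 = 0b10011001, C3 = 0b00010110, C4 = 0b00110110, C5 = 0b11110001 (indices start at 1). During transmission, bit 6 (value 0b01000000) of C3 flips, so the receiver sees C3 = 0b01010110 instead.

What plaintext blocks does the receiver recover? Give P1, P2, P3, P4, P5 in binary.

CBC decryption: P_i = D(K, C_i) ⊕ C_{i−1}, with C_{0} = IV.
Only C3 changed, to 0b01010110. In CBC, a change in C_i garbles P_i and flips the same bit in P_{i+1}. Decrypting the received ciphertext:
P1: D(K, 0b11011111) = 0b00110001; 0b00110001 ⊕ 0b01101100 = 0b01011101.
P2: D(K, 0b10011001) = 0b11101111; 0b11101111 ⊕ 0b11011111 = 0b00110000.
P3: D(K, 0b01010110) = 0b10101010; 0b10101010 ⊕ 0b10011001 = 0b00110011.
P4: D(K, 0b00110110) = 0b10001010; 0b10001010 ⊕ 0b01010110 = 0b11011100.
P5: D(K, 0b11110001) = 0b01000111; 0b01000111 ⊕ 0b00110110 = 0b01110001.
Blocks that differ from the original plaintext: P3, P4.

P1 = 0b01011101, P2 = 0b00110000, P3 = 0b00110011, P4 = 0b11011100, P5 = 0b01110001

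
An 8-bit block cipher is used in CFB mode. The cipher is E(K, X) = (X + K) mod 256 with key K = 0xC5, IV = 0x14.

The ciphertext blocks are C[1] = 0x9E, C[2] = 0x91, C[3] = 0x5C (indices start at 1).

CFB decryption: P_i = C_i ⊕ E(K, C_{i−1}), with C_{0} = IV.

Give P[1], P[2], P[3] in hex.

P[1]: E(K, 0x14) = 0xD9; 0x9E ⊕ 0xD9 = 0x47.
P[2]: E(K, 0x9E) = 0x63; 0x91 ⊕ 0x63 = 0xF2.
P[3]: E(K, 0x91) = 0x56; 0x5C ⊕ 0x56 = 0x0A.

P[1] = 0x47, P[2] = 0xF2, P[3] = 0x0A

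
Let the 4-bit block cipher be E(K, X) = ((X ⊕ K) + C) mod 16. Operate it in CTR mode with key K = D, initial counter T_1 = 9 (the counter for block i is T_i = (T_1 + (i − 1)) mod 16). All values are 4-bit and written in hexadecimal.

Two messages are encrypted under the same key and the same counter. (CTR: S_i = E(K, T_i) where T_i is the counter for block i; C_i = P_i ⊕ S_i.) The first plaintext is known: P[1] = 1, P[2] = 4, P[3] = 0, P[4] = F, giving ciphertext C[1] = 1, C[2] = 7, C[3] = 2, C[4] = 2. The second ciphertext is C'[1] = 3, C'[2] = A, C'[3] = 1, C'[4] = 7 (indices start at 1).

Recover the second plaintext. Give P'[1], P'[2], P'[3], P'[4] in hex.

P'[1] = 3, P'[2] = 9, P'[3] = 3, P'[4] = A

In CTR with a reused counter, both messages share the same keystream S_i, so C_i ⊕ C'_i = P_i ⊕ P'_i and thus P'_i = P_i ⊕ C_i ⊕ C'_i.
P'[1]: 1 ⊕ 1 ⊕ 3 = 3.
P'[2]: 4 ⊕ 7 ⊕ A = 9.
P'[3]: 0 ⊕ 2 ⊕ 1 = 3.
P'[4]: F ⊕ 2 ⊕ 7 = A.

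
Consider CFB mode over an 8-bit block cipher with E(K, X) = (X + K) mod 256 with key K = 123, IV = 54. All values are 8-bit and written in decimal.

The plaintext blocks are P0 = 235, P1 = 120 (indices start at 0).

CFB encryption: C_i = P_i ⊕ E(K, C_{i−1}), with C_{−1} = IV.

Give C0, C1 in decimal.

C0: E(K, 54) = 177; 235 ⊕ 177 = 90.
C1: E(K, 90) = 213; 120 ⊕ 213 = 173.

C0 = 90, C1 = 173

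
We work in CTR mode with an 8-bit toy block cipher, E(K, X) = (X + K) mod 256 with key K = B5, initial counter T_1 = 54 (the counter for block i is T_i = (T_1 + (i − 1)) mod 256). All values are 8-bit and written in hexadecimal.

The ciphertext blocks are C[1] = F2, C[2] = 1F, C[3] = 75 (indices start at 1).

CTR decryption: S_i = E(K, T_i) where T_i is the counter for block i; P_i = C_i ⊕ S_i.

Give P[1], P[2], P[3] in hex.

P[1] = FB, P[2] = 15, P[3] = 7E

P[1]: T = 54, S = E(K, T) = 09; F2 ⊕ 09 = FB.
P[2]: T = 55, S = E(K, T) = 0A; 1F ⊕ 0A = 15.
P[3]: T = 56, S = E(K, T) = 0B; 75 ⊕ 0B = 7E.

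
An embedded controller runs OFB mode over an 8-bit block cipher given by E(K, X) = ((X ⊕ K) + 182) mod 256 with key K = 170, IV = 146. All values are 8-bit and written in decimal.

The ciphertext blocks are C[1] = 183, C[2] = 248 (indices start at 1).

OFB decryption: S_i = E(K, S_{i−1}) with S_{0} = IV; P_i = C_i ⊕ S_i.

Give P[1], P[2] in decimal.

P[1]: S = E(K, 146) = 238; 183 ⊕ 238 = 89.
P[2]: S = E(K, 238) = 250; 248 ⊕ 250 = 2.

P[1] = 89, P[2] = 2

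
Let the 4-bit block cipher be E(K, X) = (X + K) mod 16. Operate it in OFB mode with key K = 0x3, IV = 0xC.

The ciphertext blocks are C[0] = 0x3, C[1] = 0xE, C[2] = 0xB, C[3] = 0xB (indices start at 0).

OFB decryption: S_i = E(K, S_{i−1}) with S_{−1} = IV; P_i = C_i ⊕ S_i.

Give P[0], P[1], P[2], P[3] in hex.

P[0] = 0xC, P[1] = 0xC, P[2] = 0xE, P[3] = 0x3

P[0]: S = E(K, 0xC) = 0xF; 0x3 ⊕ 0xF = 0xC.
P[1]: S = E(K, 0xF) = 0x2; 0xE ⊕ 0x2 = 0xC.
P[2]: S = E(K, 0x2) = 0x5; 0xB ⊕ 0x5 = 0xE.
P[3]: S = E(K, 0x5) = 0x8; 0xB ⊕ 0x8 = 0x3.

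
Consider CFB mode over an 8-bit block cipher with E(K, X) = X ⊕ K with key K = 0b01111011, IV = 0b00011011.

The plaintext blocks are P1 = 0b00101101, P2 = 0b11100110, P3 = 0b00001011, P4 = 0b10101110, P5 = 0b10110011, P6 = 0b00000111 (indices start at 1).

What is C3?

C3 = 0b10100000

CFB encryption: C_i = P_i ⊕ E(K, C_{i−1}), with C_{0} = IV.
C1: E(K, 0b00011011) = 0b01100000; 0b00101101 ⊕ 0b01100000 = 0b01001101.
C2: E(K, 0b01001101) = 0b00110110; 0b11100110 ⊕ 0b00110110 = 0b11010000.
C3: E(K, 0b11010000) = 0b10101011; 0b00001011 ⊕ 0b10101011 = 0b10100000.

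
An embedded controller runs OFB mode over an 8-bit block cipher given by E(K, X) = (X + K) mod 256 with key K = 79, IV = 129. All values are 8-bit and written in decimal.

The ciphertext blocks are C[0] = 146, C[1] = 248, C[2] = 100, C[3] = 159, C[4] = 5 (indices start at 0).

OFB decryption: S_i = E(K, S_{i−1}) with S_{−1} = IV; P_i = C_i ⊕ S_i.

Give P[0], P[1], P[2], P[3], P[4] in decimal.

P[0]: S = E(K, 129) = 208; 146 ⊕ 208 = 66.
P[1]: S = E(K, 208) = 31; 248 ⊕ 31 = 231.
P[2]: S = E(K, 31) = 110; 100 ⊕ 110 = 10.
P[3]: S = E(K, 110) = 189; 159 ⊕ 189 = 34.
P[4]: S = E(K, 189) = 12; 5 ⊕ 12 = 9.

P[0] = 66, P[1] = 231, P[2] = 10, P[3] = 34, P[4] = 9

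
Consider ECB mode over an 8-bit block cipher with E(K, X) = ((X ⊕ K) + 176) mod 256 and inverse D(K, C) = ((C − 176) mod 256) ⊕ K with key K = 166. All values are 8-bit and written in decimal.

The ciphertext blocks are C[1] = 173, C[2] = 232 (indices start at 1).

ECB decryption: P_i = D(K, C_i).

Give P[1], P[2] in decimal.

P[1] = 91, P[2] = 158

P[1]: D(K, 173) = 91.
P[2]: D(K, 232) = 158.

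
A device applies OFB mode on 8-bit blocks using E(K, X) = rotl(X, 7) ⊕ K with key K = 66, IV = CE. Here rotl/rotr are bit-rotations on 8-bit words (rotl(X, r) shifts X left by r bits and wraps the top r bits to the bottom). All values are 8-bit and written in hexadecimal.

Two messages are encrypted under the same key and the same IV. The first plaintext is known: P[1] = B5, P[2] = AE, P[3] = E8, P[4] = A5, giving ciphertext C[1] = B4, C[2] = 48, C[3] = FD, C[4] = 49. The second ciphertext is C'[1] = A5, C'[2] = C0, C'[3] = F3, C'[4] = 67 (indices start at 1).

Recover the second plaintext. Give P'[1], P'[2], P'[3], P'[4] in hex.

P'[1] = A4, P'[2] = 26, P'[3] = E6, P'[4] = 8B

In OFB with a reused IV, both messages share the same keystream S_i, so C_i ⊕ C'_i = P_i ⊕ P'_i and thus P'_i = P_i ⊕ C_i ⊕ C'_i.
P'[1]: B5 ⊕ B4 ⊕ A5 = A4.
P'[2]: AE ⊕ 48 ⊕ C0 = 26.
P'[3]: E8 ⊕ FD ⊕ F3 = E6.
P'[4]: A5 ⊕ 49 ⊕ 67 = 8B.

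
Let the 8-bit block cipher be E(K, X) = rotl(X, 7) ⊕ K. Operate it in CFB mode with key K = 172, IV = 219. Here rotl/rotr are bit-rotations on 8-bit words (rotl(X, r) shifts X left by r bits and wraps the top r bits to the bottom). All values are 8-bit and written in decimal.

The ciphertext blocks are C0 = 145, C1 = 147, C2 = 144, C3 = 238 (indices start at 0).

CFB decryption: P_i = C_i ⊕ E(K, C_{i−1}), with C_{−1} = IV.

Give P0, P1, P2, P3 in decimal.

P0: E(K, 219) = 65; 145 ⊕ 65 = 208.
P1: E(K, 145) = 100; 147 ⊕ 100 = 247.
P2: E(K, 147) = 101; 144 ⊕ 101 = 245.
P3: E(K, 144) = 228; 238 ⊕ 228 = 10.

P0 = 208, P1 = 247, P2 = 245, P3 = 10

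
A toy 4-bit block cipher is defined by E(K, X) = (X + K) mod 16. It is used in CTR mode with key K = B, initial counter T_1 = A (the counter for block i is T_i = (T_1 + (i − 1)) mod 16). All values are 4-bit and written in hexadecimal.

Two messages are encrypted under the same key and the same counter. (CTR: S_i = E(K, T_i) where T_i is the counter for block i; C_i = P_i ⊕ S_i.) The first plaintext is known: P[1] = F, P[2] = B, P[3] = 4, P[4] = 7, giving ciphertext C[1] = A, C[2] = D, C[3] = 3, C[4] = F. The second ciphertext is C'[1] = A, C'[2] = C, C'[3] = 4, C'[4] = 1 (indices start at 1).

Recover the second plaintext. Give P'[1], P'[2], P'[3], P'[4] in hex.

P'[1] = F, P'[2] = A, P'[3] = 3, P'[4] = 9

In CTR with a reused counter, both messages share the same keystream S_i, so C_i ⊕ C'_i = P_i ⊕ P'_i and thus P'_i = P_i ⊕ C_i ⊕ C'_i.
P'[1]: F ⊕ A ⊕ A = F.
P'[2]: B ⊕ D ⊕ C = A.
P'[3]: 4 ⊕ 3 ⊕ 4 = 3.
P'[4]: 7 ⊕ F ⊕ 1 = 9.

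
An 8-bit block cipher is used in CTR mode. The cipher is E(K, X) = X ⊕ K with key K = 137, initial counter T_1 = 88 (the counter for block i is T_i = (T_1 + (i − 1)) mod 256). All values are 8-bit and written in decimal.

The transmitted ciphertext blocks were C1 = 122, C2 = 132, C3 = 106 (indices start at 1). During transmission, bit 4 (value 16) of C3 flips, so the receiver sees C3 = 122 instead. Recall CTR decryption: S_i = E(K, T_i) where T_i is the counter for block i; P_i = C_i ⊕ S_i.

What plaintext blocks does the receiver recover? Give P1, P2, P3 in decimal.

P1 = 171, P2 = 84, P3 = 169

Only C3 changed, to 122. In CTR, a change in C_i flips the same bit in P_i only; the keystream is unaffected. Decrypting the received ciphertext:
P1: T = 88, S = E(K, T) = 209; 122 ⊕ 209 = 171.
P2: T = 89, S = E(K, T) = 208; 132 ⊕ 208 = 84.
P3: T = 90, S = E(K, T) = 211; 122 ⊕ 211 = 169.
Blocks that differ from the original plaintext: P3.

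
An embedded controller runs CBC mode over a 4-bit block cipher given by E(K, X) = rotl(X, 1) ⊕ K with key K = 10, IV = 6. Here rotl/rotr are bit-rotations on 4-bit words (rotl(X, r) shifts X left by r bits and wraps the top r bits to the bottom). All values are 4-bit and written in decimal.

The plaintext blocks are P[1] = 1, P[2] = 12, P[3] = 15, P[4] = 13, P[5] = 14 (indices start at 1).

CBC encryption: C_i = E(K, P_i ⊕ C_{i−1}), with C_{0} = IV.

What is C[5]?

C[5] = 13

C[1]: P[1] ⊕ 6 = 7; E(K, 7) = 4.
C[2]: P[2] ⊕ 4 = 8; E(K, 8) = 11.
C[3]: P[3] ⊕ 11 = 4; E(K, 4) = 2.
C[4]: P[4] ⊕ 2 = 15; E(K, 15) = 5.
C[5]: P[5] ⊕ 5 = 11; E(K, 11) = 13.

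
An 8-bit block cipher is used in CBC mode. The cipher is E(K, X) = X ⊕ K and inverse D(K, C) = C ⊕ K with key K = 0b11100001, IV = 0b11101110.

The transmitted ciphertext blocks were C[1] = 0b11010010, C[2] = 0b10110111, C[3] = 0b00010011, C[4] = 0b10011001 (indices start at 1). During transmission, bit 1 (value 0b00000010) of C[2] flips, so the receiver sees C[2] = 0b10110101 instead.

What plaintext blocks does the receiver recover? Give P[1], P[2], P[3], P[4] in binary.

CBC decryption: P_i = D(K, C_i) ⊕ C_{i−1}, with C_{0} = IV.
Only C[2] changed, to 0b10110101. In CBC, a change in C_i garbles P_i and flips the same bit in P_{i+1}. Decrypting the received ciphertext:
P[1]: D(K, 0b11010010) = 0b00110011; 0b00110011 ⊕ 0b11101110 = 0b11011101.
P[2]: D(K, 0b10110101) = 0b01010100; 0b01010100 ⊕ 0b11010010 = 0b10000110.
P[3]: D(K, 0b00010011) = 0b11110010; 0b11110010 ⊕ 0b10110101 = 0b01000111.
P[4]: D(K, 0b10011001) = 0b01111000; 0b01111000 ⊕ 0b00010011 = 0b01101011.
Blocks that differ from the original plaintext: P[2], P[3].

P[1] = 0b11011101, P[2] = 0b10000110, P[3] = 0b01000111, P[4] = 0b01101011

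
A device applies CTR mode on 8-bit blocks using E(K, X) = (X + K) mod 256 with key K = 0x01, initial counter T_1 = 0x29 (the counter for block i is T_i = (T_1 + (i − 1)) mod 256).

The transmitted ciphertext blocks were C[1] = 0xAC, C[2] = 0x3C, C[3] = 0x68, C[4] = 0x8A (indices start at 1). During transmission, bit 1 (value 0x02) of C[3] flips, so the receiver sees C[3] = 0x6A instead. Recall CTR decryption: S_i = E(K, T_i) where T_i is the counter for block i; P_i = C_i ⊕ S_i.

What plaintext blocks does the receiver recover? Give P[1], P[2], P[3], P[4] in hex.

P[1] = 0x86, P[2] = 0x17, P[3] = 0x46, P[4] = 0xA7

Only C[3] changed, to 0x6A. In CTR, a change in C_i flips the same bit in P_i only; the keystream is unaffected. Decrypting the received ciphertext:
P[1]: T = 0x29, S = E(K, T) = 0x2A; 0xAC ⊕ 0x2A = 0x86.
P[2]: T = 0x2A, S = E(K, T) = 0x2B; 0x3C ⊕ 0x2B = 0x17.
P[3]: T = 0x2B, S = E(K, T) = 0x2C; 0x6A ⊕ 0x2C = 0x46.
P[4]: T = 0x2C, S = E(K, T) = 0x2D; 0x8A ⊕ 0x2D = 0xA7.
Blocks that differ from the original plaintext: P[3].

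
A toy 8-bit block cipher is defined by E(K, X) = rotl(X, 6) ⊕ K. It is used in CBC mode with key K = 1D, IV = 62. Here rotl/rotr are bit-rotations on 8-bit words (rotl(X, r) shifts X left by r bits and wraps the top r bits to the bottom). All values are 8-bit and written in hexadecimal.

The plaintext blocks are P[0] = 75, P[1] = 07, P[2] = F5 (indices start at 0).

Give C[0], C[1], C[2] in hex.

CBC encryption: C_i = E(K, P_i ⊕ C_{i−1}), with C_{−1} = IV.
C[0]: P[0] ⊕ 62 = 17; E(K, 17) = D8.
C[1]: P[1] ⊕ D8 = DF; E(K, DF) = EA.
C[2]: P[2] ⊕ EA = 1F; E(K, 1F) = DA.

C[0] = D8, C[1] = EA, C[2] = DA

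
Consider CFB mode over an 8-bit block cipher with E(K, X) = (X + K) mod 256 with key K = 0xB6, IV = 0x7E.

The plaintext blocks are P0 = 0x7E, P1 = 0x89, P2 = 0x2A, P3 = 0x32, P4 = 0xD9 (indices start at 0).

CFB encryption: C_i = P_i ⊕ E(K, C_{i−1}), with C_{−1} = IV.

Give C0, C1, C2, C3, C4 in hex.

C0 = 0x4A, C1 = 0x89, C2 = 0x15, C3 = 0xF9, C4 = 0x76

C0: E(K, 0x7E) = 0x34; 0x7E ⊕ 0x34 = 0x4A.
C1: E(K, 0x4A) = 0x00; 0x89 ⊕ 0x00 = 0x89.
C2: E(K, 0x89) = 0x3F; 0x2A ⊕ 0x3F = 0x15.
C3: E(K, 0x15) = 0xCB; 0x32 ⊕ 0xCB = 0xF9.
C4: E(K, 0xF9) = 0xAF; 0xD9 ⊕ 0xAF = 0x76.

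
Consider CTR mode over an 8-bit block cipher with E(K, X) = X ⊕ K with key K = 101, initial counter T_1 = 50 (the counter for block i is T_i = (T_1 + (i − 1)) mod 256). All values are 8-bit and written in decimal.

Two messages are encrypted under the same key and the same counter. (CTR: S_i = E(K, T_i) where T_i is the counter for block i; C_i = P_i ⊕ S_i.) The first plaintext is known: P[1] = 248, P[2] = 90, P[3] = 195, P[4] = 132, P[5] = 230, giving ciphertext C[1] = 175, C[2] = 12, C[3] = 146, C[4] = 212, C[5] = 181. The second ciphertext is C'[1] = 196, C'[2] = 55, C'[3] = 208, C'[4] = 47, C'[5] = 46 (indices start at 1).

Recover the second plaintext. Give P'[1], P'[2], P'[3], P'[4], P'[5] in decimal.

In CTR with a reused counter, both messages share the same keystream S_i, so C_i ⊕ C'_i = P_i ⊕ P'_i and thus P'_i = P_i ⊕ C_i ⊕ C'_i.
P'[1]: 248 ⊕ 175 ⊕ 196 = 147.
P'[2]: 90 ⊕ 12 ⊕ 55 = 97.
P'[3]: 195 ⊕ 146 ⊕ 208 = 129.
P'[4]: 132 ⊕ 212 ⊕ 47 = 127.
P'[5]: 230 ⊕ 181 ⊕ 46 = 125.

P'[1] = 147, P'[2] = 97, P'[3] = 129, P'[4] = 127, P'[5] = 125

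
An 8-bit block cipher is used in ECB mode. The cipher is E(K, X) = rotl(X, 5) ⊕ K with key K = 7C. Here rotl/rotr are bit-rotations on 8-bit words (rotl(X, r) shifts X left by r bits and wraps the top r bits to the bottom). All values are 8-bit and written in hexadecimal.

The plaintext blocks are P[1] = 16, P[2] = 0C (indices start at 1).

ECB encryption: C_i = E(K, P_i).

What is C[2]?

C[2] = FD

C[2]: E(K, 0C) = FD.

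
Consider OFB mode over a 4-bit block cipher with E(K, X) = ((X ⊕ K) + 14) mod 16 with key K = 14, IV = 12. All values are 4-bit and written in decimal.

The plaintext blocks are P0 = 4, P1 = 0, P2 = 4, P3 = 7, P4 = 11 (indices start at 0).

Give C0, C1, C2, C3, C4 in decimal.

OFB encryption: S_i = E(K, S_{i−1}) with S_{−1} = IV; C_i = P_i ⊕ S_i.
C0: S = E(K, 12) = 0; 4 ⊕ 0 = 4.
C1: S = E(K, 0) = 12; 0 ⊕ 12 = 12.
C2: S = E(K, 12) = 0; 4 ⊕ 0 = 4.
C3: S = E(K, 0) = 12; 7 ⊕ 12 = 11.
C4: S = E(K, 12) = 0; 11 ⊕ 0 = 11.

C0 = 4, C1 = 12, C2 = 4, C3 = 11, C4 = 11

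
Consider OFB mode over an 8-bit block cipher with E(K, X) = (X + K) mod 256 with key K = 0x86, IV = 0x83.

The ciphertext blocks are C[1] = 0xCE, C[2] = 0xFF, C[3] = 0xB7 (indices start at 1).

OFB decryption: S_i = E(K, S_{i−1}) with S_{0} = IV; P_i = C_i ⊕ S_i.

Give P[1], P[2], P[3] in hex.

P[1] = 0xC7, P[2] = 0x70, P[3] = 0xA2

P[1]: S = E(K, 0x83) = 0x09; 0xCE ⊕ 0x09 = 0xC7.
P[2]: S = E(K, 0x09) = 0x8F; 0xFF ⊕ 0x8F = 0x70.
P[3]: S = E(K, 0x8F) = 0x15; 0xB7 ⊕ 0x15 = 0xA2.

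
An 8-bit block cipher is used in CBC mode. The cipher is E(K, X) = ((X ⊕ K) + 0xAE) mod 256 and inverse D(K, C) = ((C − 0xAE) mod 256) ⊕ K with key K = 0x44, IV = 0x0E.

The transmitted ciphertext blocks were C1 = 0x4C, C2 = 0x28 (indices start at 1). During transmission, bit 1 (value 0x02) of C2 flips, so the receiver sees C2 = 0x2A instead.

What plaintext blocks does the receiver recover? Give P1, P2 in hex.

CBC decryption: P_i = D(K, C_i) ⊕ C_{i−1}, with C_{0} = IV.
Only C2 changed, to 0x2A. In CBC, a change in C_i garbles P_i and flips the same bit in P_{i+1}. Decrypting the received ciphertext:
P1: D(K, 0x4C) = 0xDA; 0xDA ⊕ 0x0E = 0xD4.
P2: D(K, 0x2A) = 0x38; 0x38 ⊕ 0x4C = 0x74.
Blocks that differ from the original plaintext: P2.

P1 = 0xD4, P2 = 0x74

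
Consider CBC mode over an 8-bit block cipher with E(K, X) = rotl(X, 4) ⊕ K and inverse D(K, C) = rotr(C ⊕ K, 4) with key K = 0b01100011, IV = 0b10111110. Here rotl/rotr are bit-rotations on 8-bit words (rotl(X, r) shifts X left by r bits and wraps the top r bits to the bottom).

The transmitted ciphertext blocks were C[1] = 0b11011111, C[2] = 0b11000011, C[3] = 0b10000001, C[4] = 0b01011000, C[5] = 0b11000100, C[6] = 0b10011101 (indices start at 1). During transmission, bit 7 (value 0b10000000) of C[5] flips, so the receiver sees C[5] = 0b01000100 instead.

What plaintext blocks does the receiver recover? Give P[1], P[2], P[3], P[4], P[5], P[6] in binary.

CBC decryption: P_i = D(K, C_i) ⊕ C_{i−1}, with C_{0} = IV.
Only C[5] changed, to 0b01000100. In CBC, a change in C_i garbles P_i and flips the same bit in P_{i+1}. Decrypting the received ciphertext:
P[1]: D(K, 0b11011111) = 0b11001011; 0b11001011 ⊕ 0b10111110 = 0b01110101.
P[2]: D(K, 0b11000011) = 0b00001010; 0b00001010 ⊕ 0b11011111 = 0b11010101.
P[3]: D(K, 0b10000001) = 0b00101110; 0b00101110 ⊕ 0b11000011 = 0b11101101.
P[4]: D(K, 0b01011000) = 0b10110011; 0b10110011 ⊕ 0b10000001 = 0b00110010.
P[5]: D(K, 0b01000100) = 0b01110010; 0b01110010 ⊕ 0b01011000 = 0b00101010.
P[6]: D(K, 0b10011101) = 0b11101111; 0b11101111 ⊕ 0b01000100 = 0b10101011.
Blocks that differ from the original plaintext: P[5], P[6].

P[1] = 0b01110101, P[2] = 0b11010101, P[3] = 0b11101101, P[4] = 0b00110010, P[5] = 0b00101010, P[6] = 0b10101011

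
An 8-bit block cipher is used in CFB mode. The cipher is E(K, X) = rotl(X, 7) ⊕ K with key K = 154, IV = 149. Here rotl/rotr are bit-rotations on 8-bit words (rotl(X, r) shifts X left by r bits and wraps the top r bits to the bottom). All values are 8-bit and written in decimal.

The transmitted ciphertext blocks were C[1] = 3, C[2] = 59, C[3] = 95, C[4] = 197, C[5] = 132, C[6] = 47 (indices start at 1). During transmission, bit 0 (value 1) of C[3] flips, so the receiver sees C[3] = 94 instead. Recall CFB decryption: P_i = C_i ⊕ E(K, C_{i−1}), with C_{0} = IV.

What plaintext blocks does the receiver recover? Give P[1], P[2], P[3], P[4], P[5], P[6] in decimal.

Only C[3] changed, to 94. In CFB, a change in C_i flips the same bit in P_i and garbles P_{i+1}. Decrypting the received ciphertext:
P[1]: E(K, 149) = 80; 3 ⊕ 80 = 83.
P[2]: E(K, 3) = 27; 59 ⊕ 27 = 32.
P[3]: E(K, 59) = 7; 94 ⊕ 7 = 89.
P[4]: E(K, 94) = 181; 197 ⊕ 181 = 112.
P[5]: E(K, 197) = 120; 132 ⊕ 120 = 252.
P[6]: E(K, 132) = 216; 47 ⊕ 216 = 247.
Blocks that differ from the original plaintext: P[3], P[4].

P[1] = 83, P[2] = 32, P[3] = 89, P[4] = 112, P[5] = 252, P[6] = 247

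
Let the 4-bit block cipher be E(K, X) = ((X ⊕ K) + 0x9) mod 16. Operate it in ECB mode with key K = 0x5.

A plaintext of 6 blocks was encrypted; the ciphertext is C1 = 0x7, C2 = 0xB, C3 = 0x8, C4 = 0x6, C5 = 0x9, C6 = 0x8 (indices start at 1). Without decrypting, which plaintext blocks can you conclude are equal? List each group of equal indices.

ECB encrypts each block independently with the same key, so equal ciphertext blocks imply equal plaintext blocks.
C3 = C6 = 0x8, so P3 = P6.

P3 = P6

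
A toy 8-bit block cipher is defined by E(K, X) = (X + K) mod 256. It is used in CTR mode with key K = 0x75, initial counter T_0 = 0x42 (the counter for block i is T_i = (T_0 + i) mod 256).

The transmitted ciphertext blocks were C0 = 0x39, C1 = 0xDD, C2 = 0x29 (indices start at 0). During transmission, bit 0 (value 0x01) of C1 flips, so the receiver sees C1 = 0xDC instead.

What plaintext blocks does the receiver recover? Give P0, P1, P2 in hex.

P0 = 0x8E, P1 = 0x64, P2 = 0x90

CTR decryption: S_i = E(K, T_i) where T_i is the counter for block i; P_i = C_i ⊕ S_i.
Only C1 changed, to 0xDC. In CTR, a change in C_i flips the same bit in P_i only; the keystream is unaffected. Decrypting the received ciphertext:
P0: T = 0x42, S = E(K, T) = 0xB7; 0x39 ⊕ 0xB7 = 0x8E.
P1: T = 0x43, S = E(K, T) = 0xB8; 0xDC ⊕ 0xB8 = 0x64.
P2: T = 0x44, S = E(K, T) = 0xB9; 0x29 ⊕ 0xB9 = 0x90.
Blocks that differ from the original plaintext: P1.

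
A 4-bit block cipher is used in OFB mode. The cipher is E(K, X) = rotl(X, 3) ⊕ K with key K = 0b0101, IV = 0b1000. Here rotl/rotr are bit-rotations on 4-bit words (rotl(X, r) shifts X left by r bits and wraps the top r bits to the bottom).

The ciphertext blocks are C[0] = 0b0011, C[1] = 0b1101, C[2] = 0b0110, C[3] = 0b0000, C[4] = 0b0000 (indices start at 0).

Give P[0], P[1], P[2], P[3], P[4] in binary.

P[0] = 0b0010, P[1] = 0b0000, P[2] = 0b1101, P[3] = 0b1000, P[4] = 0b0001

OFB decryption: S_i = E(K, S_{i−1}) with S_{−1} = IV; P_i = C_i ⊕ S_i.
P[0]: S = E(K, 0b1000) = 0b0001; 0b0011 ⊕ 0b0001 = 0b0010.
P[1]: S = E(K, 0b0001) = 0b1101; 0b1101 ⊕ 0b1101 = 0b0000.
P[2]: S = E(K, 0b1101) = 0b1011; 0b0110 ⊕ 0b1011 = 0b1101.
P[3]: S = E(K, 0b1011) = 0b1000; 0b0000 ⊕ 0b1000 = 0b1000.
P[4]: S = E(K, 0b1000) = 0b0001; 0b0000 ⊕ 0b0001 = 0b0001.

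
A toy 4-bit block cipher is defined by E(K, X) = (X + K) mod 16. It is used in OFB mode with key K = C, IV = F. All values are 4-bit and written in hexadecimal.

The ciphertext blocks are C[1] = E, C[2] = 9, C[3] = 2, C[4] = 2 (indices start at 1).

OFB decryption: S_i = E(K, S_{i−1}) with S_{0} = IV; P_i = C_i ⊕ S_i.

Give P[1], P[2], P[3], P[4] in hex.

P[1] = 5, P[2] = E, P[3] = 1, P[4] = D

P[1]: S = E(K, F) = B; E ⊕ B = 5.
P[2]: S = E(K, B) = 7; 9 ⊕ 7 = E.
P[3]: S = E(K, 7) = 3; 2 ⊕ 3 = 1.
P[4]: S = E(K, 3) = F; 2 ⊕ F = D.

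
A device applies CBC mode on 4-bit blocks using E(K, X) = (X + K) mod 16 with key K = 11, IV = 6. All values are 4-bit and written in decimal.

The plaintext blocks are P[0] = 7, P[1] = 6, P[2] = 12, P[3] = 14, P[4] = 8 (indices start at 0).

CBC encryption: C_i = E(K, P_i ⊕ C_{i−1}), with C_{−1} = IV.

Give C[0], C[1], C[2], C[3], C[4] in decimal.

C[0] = 12, C[1] = 5, C[2] = 4, C[3] = 5, C[4] = 8

C[0]: P[0] ⊕ 6 = 1; E(K, 1) = 12.
C[1]: P[1] ⊕ 12 = 10; E(K, 10) = 5.
C[2]: P[2] ⊕ 5 = 9; E(K, 9) = 4.
C[3]: P[3] ⊕ 4 = 10; E(K, 10) = 5.
C[4]: P[4] ⊕ 5 = 13; E(K, 13) = 8.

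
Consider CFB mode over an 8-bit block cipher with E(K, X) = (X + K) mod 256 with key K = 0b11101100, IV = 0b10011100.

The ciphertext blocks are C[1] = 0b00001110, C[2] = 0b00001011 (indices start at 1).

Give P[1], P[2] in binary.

CFB decryption: P_i = C_i ⊕ E(K, C_{i−1}), with C_{0} = IV.
P[1]: E(K, 0b10011100) = 0b10001000; 0b00001110 ⊕ 0b10001000 = 0b10000110.
P[2]: E(K, 0b00001110) = 0b11111010; 0b00001011 ⊕ 0b11111010 = 0b11110001.

P[1] = 0b10000110, P[2] = 0b11110001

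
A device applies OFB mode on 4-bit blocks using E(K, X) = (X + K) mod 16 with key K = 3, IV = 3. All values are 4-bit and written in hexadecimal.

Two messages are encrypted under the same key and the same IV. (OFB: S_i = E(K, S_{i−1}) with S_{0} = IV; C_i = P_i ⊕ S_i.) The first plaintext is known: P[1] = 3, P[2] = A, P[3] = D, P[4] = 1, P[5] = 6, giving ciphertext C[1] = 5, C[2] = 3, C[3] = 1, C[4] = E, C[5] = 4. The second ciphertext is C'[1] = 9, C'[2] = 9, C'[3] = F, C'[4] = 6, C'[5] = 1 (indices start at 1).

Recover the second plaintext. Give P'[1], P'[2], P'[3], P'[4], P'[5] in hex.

P'[1] = F, P'[2] = 0, P'[3] = 3, P'[4] = 9, P'[5] = 3

In OFB with a reused IV, both messages share the same keystream S_i, so C_i ⊕ C'_i = P_i ⊕ P'_i and thus P'_i = P_i ⊕ C_i ⊕ C'_i.
P'[1]: 3 ⊕ 5 ⊕ 9 = F.
P'[2]: A ⊕ 3 ⊕ 9 = 0.
P'[3]: D ⊕ 1 ⊕ F = 3.
P'[4]: 1 ⊕ E ⊕ 6 = 9.
P'[5]: 6 ⊕ 4 ⊕ 1 = 3.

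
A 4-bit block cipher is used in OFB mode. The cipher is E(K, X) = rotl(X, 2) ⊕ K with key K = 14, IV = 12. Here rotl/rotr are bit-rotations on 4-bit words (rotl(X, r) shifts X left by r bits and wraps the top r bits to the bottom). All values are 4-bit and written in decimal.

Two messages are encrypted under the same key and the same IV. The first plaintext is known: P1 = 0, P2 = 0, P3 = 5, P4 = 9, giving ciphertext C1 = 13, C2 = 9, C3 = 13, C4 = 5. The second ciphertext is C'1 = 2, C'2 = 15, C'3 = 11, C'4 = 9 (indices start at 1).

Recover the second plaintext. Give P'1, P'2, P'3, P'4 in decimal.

P'1 = 15, P'2 = 6, P'3 = 3, P'4 = 5

In OFB with a reused IV, both messages share the same keystream S_i, so C_i ⊕ C'_i = P_i ⊕ P'_i and thus P'_i = P_i ⊕ C_i ⊕ C'_i.
P'1: 0 ⊕ 13 ⊕ 2 = 15.
P'2: 0 ⊕ 9 ⊕ 15 = 6.
P'3: 5 ⊕ 13 ⊕ 11 = 3.
P'4: 9 ⊕ 5 ⊕ 9 = 5.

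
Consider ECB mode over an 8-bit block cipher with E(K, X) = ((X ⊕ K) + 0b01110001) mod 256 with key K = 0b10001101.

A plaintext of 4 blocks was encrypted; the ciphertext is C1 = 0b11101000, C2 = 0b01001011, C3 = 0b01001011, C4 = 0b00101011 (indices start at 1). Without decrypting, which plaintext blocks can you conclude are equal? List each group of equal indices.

ECB encrypts each block independently with the same key, so equal ciphertext blocks imply equal plaintext blocks.
C2 = C3 = 0b01001011, so P2 = P3.

P2 = P3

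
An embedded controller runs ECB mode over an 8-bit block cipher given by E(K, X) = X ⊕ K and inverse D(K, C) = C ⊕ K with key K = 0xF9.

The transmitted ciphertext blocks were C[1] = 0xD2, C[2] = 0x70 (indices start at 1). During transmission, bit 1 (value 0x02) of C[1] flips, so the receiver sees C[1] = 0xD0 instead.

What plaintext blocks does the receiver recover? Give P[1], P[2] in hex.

ECB decryption: P_i = D(K, C_i).
Only C[1] changed, to 0xD0. In ECB, a change in C_i affects only P_i. Decrypting the received ciphertext:
P[1]: D(K, 0xD0) = 0x29.
P[2]: D(K, 0x70) = 0x89.
Blocks that differ from the original plaintext: P[1].

P[1] = 0x29, P[2] = 0x89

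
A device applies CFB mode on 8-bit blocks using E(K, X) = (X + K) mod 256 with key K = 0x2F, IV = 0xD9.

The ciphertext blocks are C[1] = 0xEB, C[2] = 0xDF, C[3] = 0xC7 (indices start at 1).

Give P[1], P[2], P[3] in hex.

CFB decryption: P_i = C_i ⊕ E(K, C_{i−1}), with C_{0} = IV.
P[1]: E(K, 0xD9) = 0x08; 0xEB ⊕ 0x08 = 0xE3.
P[2]: E(K, 0xEB) = 0x1A; 0xDF ⊕ 0x1A = 0xC5.
P[3]: E(K, 0xDF) = 0x0E; 0xC7 ⊕ 0x0E = 0xC9.

P[1] = 0xE3, P[2] = 0xC5, P[3] = 0xC9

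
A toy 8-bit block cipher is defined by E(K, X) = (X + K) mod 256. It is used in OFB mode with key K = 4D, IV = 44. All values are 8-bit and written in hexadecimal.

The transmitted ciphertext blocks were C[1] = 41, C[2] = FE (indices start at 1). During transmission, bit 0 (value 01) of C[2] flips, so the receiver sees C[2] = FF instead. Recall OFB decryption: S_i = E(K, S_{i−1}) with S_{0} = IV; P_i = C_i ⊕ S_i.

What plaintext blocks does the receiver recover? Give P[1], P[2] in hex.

P[1] = D0, P[2] = 21

Only C[2] changed, to FF. In OFB, a change in C_i flips the same bit in P_i only; the keystream is unaffected. Decrypting the received ciphertext:
P[1]: S = E(K, 44) = 91; 41 ⊕ 91 = D0.
P[2]: S = E(K, 91) = DE; FF ⊕ DE = 21.
Blocks that differ from the original plaintext: P[2].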